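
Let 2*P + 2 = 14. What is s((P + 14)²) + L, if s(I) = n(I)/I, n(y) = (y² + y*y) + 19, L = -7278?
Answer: -2591181/400 ≈ -6478.0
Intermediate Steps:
P = 6 (P = -1 + (½)*14 = -1 + 7 = 6)
n(y) = 19 + 2*y² (n(y) = (y² + y²) + 19 = 2*y² + 19 = 19 + 2*y²)
s(I) = (19 + 2*I²)/I
s((P + 14)²) + L = (2*(6 + 14)² + 19/((6 + 14)²)) - 7278 = (2*20² + 19/(20²)) - 7278 = (2*400 + 19/400) - 7278 = (800 + 19*(1/400)) - 7278 = (800 + 19/400) - 7278 = 320019/400 - 7278 = -2591181/400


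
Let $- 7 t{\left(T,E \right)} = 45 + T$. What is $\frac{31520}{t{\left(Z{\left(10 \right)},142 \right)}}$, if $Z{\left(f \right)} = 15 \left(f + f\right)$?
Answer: $- \frac{44128}{69} \approx -639.54$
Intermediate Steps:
$Z{\left(f \right)} = 30 f$ ($Z{\left(f \right)} = 15 \cdot 2 f = 30 f$)
$t{\left(T,E \right)} = - \frac{45}{7} - \frac{T}{7}$ ($t{\left(T,E \right)} = - \frac{45 + T}{7} = - \frac{45}{7} - \frac{T}{7}$)
$\frac{31520}{t{\left(Z{\left(10 \right)},142 \right)}} = \frac{31520}{- \frac{45}{7} - \frac{30 \cdot 10}{7}} = \frac{31520}{- \frac{45}{7} - \frac{300}{7}} = \frac{31520}{- \frac{345}{7}} = 31520 \left(- \frac{7}{345}\right) = - \frac{44128}{69}$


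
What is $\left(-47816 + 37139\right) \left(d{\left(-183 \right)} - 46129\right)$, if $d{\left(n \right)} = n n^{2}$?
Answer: $65926375032$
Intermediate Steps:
$d{\left(n \right)} = n^{3}$
$\left(-47816 + 37139\right) \left(d{\left(-183 \right)} - 46129\right) = \left(-47816 + 37139\right) \left(\left(-183\right)^{3} - 46129\right) = - 10677 \left(-6128487 - 46129\right) = \left(-10677\right) \left(-6174616\right) = 65926375032$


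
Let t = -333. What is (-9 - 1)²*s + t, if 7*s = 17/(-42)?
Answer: -49801/147 ≈ -338.78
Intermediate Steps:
s = -17/294 (s = (17/(-42))/7 = (17*(-1/42))/7 = (⅐)*(-17/42) = -17/294 ≈ -0.057823)
(-9 - 1)²*s + t = (-9 - 1)²*(-17/294) - 333 = (-10)²*(-17/294) - 333 = 100*(-17/294) - 333 = -850/147 - 333 = -49801/147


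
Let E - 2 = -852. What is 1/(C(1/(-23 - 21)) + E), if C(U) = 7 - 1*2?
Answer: -1/845 ≈ -0.0011834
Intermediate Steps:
C(U) = 5 (C(U) = 7 - 2 = 5)
E = -850 (E = 2 - 852 = -850)
1/(C(1/(-23 - 21)) + E) = 1/(5 - 850) = 1/(-845) = -1/845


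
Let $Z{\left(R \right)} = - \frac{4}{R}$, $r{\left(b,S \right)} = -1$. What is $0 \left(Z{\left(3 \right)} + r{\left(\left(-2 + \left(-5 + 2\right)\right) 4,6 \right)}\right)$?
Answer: $0$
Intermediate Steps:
$0 \left(Z{\left(3 \right)} + r{\left(\left(-2 + \left(-5 + 2\right)\right) 4,6 \right)}\right) = 0 \left(- \frac{4}{3} - 1\right) = 0 \left(- \frac{7}{3}\right) = 0$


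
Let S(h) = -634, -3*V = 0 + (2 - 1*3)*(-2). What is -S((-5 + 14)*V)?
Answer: 634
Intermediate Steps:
V = -2/3 (V = -(0 + (2 - 1*3)*(-2))/3 = -(0 + (2 - 3)*(-2))/3 = -(0 - 1*(-2))/3 = -(0 + 2)/3 = -1/3*2 = -2/3 ≈ -0.66667)
-S((-5 + 14)*V) = -1*(-634) = 634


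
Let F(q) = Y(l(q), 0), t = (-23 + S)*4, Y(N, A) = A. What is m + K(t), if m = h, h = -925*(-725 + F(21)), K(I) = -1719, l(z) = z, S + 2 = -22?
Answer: 668906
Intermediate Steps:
S = -24 (S = -2 - 22 = -24)
t = -188 (t = (-23 - 24)*4 = -47*4 = -188)
F(q) = 0
h = 670625 (h = -925*(-725 + 0) = -925*(-725) = 670625)
m = 670625
m + K(t) = 670625 - 1719 = 668906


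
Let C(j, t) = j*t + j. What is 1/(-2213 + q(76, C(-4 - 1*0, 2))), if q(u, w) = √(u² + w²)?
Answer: -2213/4891449 - 4*√370/4891449 ≈ -0.00046815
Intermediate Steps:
C(j, t) = j + j*t
1/(-2213 + q(76, C(-4 - 1*0, 2))) = 1/(-2213 + √(76² + ((-4 - 1*0)*(1 + 2))²)) = 1/(-2213 + √(5776 + ((-4 + 0)*3)²)) = 1/(-2213 + √(5776 + (-4*3)²)) = 1/(-2213 + √(5776 + (-12)²)) = 1/(-2213 + √(5776 + 144)) = 1/(-2213 + √5920) = 1/(-2213 + 4*√370)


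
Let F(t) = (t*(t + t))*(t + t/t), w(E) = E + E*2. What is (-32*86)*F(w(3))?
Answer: -4458240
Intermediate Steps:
w(E) = 3*E (w(E) = E + 2*E = 3*E)
F(t) = 2*t**2*(1 + t) (F(t) = (t*(2*t))*(t + 1) = (2*t**2)*(1 + t) = 2*t**2*(1 + t))
(-32*86)*F(w(3)) = (-32*86)*(2*(3*3)**2*(1 + 3*3)) = -5504*9**2*(1 + 9) = -5504*81*10 = -2752*1620 = -4458240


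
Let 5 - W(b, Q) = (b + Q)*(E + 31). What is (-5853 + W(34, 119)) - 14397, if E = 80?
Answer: -37228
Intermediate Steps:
W(b, Q) = 5 - 111*Q - 111*b (W(b, Q) = 5 - (b + Q)*(80 + 31) = 5 - (Q + b)*111 = 5 - (111*Q + 111*b) = 5 + (-111*Q - 111*b) = 5 - 111*Q - 111*b)
(-5853 + W(34, 119)) - 14397 = (-5853 + (5 - 111*119 - 111*34)) - 14397 = (-5853 + (5 - 13209 - 3774)) - 14397 = (-5853 - 16978) - 14397 = -22831 - 14397 = -37228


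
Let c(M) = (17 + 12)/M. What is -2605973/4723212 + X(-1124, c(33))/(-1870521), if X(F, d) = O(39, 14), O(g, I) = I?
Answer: -541621482989/981651914828 ≈ -0.55174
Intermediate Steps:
c(M) = 29/M
X(F, d) = 14
-2605973/4723212 + X(-1124, c(33))/(-1870521) = -2605973/4723212 + 14/(-1870521) = -2605973*1/4723212 + 14*(-1/1870521) = -2605973/4723212 - 14/1870521 = -541621482989/981651914828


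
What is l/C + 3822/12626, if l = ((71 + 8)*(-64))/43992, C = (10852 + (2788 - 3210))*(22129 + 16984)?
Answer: 2143482030724847/7081005794118165 ≈ 0.30271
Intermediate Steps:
C = 407948590 (C = (10852 - 422)*39113 = 10430*39113 = 407948590)
l = -632/5499 (l = (79*(-64))*(1/43992) = -5056*1/43992 = -632/5499 ≈ -0.11493)
l/C + 3822/12626 = -632/5499/407948590 + 3822/12626 = -632/5499*1/407948590 + 3822*(1/12626) = -316/1121654648205 + 1911/6313 = 2143482030724847/7081005794118165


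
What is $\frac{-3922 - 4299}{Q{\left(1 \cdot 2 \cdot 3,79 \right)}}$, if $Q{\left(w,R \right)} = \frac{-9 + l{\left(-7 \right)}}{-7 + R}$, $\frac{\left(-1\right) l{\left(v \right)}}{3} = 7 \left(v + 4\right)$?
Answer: $- \frac{32884}{3} \approx -10961.0$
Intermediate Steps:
$l{\left(v \right)} = -84 - 21 v$ ($l{\left(v \right)} = - 3 \cdot 7 \left(v + 4\right) = - 3 \cdot 7 \left(4 + v\right) = - 3 \left(28 + 7 v\right) = -84 - 21 v$)
$Q{\left(w,R \right)} = \frac{54}{-7 + R}$ ($Q{\left(w,R \right)} = \frac{-9 - -63}{-7 + R} = \frac{-9 + \left(-84 + 147\right)}{-7 + R} = \frac{-9 + 63}{-7 + R} = \frac{54}{-7 + R}$)
$\frac{-3922 - 4299}{Q{\left(1 \cdot 2 \cdot 3,79 \right)}} = \frac{-3922 - 4299}{54 \frac{1}{-7 + 79}} = \frac{-3922 - 4299}{54 \cdot \frac{1}{72}} = - \frac{8221}{54 \cdot \frac{1}{72}} = - \frac{8221}{\frac{3}{4}} = \left(-8221\right) \frac{4}{3} = - \frac{32884}{3}$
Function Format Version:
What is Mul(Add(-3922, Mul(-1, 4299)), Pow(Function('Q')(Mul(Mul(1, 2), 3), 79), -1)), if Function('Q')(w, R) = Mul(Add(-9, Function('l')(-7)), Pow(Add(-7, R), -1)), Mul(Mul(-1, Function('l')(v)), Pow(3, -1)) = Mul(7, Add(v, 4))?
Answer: Rational(-32884, 3) ≈ -10961.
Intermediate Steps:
Function('l')(v) = Add(-84, Mul(-21, v)) (Function('l')(v) = Mul(-3, Mul(7, Add(v, 4))) = Mul(-3, Mul(7, Add(4, v))) = Mul(-3, Add(28, Mul(7, v))) = Add(-84, Mul(-21, v)))
Function('Q')(w, R) = Mul(54, Pow(Add(-7, R), -1)) (Function('Q')(w, R) = Mul(Add(-9, Add(-84, Mul(-21, -7))), Pow(Add(-7, R), -1)) = Mul(Add(-9, Add(-84, 147)), Pow(Add(-7, R), -1)) = Mul(Add(-9, 63), Pow(Add(-7, R), -1)) = Mul(54, Pow(Add(-7, R), -1)))
Mul(Add(-3922, Mul(-1, 4299)), Pow(Function('Q')(Mul(Mul(1, 2), 3), 79), -1)) = Mul(Add(-3922, Mul(-1, 4299)), Pow(Mul(54, Pow(Add(-7, 79), -1)), -1)) = Mul(Add(-3922, -4299), Pow(Mul(54, Pow(72, -1)), -1)) = Mul(-8221, Pow(Mul(54, Rational(1, 72)), -1)) = Mul(-8221, Pow(Rational(3, 4), -1)) = Mul(-8221, Rational(4, 3)) = Rational(-32884, 3)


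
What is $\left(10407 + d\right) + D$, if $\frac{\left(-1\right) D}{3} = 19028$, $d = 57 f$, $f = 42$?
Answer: $-44283$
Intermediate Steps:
$d = 2394$ ($d = 57 \cdot 42 = 2394$)
$D = -57084$ ($D = \left(-3\right) 19028 = -57084$)
$\left(10407 + d\right) + D = \left(10407 + 2394\right) - 57084 = 12801 - 57084 = -44283$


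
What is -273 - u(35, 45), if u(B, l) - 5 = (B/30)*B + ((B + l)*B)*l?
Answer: -757913/6 ≈ -1.2632e+5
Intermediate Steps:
u(B, l) = 5 + B²/30 + B*l*(B + l) (u(B, l) = 5 + ((B/30)*B + ((B + l)*B)*l) = 5 + ((B*(1/30))*B + (B*(B + l))*l) = 5 + ((B/30)*B + B*l*(B + l)) = 5 + (B²/30 + B*l*(B + l)) = 5 + B²/30 + B*l*(B + l))
-273 - u(35, 45) = -273 - (5 + (1/30)*35² + 35*45² + 45*35²) = -273 - (5 + (1/30)*1225 + 35*2025 + 45*1225) = -273 - (5 + 245/6 + 70875 + 55125) = -273 - 1*756275/6 = -273 - 756275/6 = -757913/6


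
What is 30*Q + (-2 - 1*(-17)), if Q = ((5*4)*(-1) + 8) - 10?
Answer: -645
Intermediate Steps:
Q = -22 (Q = (20*(-1) + 8) - 10 = (-20 + 8) - 10 = -12 - 10 = -22)
30*Q + (-2 - 1*(-17)) = 30*(-22) + (-2 - 1*(-17)) = -660 + (-2 + 17) = -660 + 15 = -645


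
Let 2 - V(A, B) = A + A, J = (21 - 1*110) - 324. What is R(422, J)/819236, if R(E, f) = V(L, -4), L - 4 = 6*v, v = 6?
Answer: -39/409618 ≈ -9.5211e-5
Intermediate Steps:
L = 40 (L = 4 + 6*6 = 4 + 36 = 40)
J = -413 (J = (21 - 110) - 324 = -89 - 324 = -413)
V(A, B) = 2 - 2*A (V(A, B) = 2 - (A + A) = 2 - 2*A)
R(E, f) = -78 (R(E, f) = 2 - 2*40 = 2 - 80 = -78)
R(422, J)/819236 = -78/819236 = -78*1/819236 = -39/409618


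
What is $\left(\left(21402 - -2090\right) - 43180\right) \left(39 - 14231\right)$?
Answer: $279412096$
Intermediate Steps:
$\left(\left(21402 - -2090\right) - 43180\right) \left(39 - 14231\right) = \left(\left(21402 + 2090\right) - 43180\right) \left(-14192\right) = \left(23492 - 43180\right) \left(-14192\right) = \left(-19688\right) \left(-14192\right) = 279412096$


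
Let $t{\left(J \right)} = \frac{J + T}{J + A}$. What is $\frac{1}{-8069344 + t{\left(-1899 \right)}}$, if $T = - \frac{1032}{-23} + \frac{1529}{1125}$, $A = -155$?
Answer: $- \frac{26573625}{214431697481771} \approx -1.2393 \cdot 10^{-7}$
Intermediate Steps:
$T = \frac{1196167}{25875}$ ($T = \left(-1032\right) \left(- \frac{1}{23}\right) + 1529 \cdot \frac{1}{1125} = \frac{1032}{23} + \frac{1529}{1125} = \frac{1196167}{25875} \approx 46.229$)
$t{\left(J \right)} = \frac{\frac{1196167}{25875} + J}{-155 + J}$ ($t{\left(J \right)} = \frac{J + \frac{1196167}{25875}}{J - 155} = \frac{\frac{1196167}{25875} + J}{-155 + J}$)
$\frac{1}{-8069344 + t{\left(-1899 \right)}} = \frac{1}{-8069344 + \frac{\frac{1196167}{25875} - 1899}{-155 - 1899}} = \frac{1}{-8069344 + \frac{1}{-2054} \left(- \frac{47940458}{25875}\right)} = \frac{1}{-8069344 - - \frac{23970229}{26573625}} = \frac{1}{-8069344 + \frac{23970229}{26573625}} = \frac{1}{- \frac{214431697481771}{26573625}} = - \frac{26573625}{214431697481771}$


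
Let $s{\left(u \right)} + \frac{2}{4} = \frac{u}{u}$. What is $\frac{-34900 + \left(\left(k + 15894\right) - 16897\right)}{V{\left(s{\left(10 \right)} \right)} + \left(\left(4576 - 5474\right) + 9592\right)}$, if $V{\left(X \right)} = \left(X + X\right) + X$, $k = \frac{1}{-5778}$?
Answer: $- \frac{207447535}{50242599} \approx -4.1289$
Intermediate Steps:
$k = - \frac{1}{5778} \approx -0.00017307$
$s{\left(u \right)} = \frac{1}{2}$ ($s{\left(u \right)} = - \frac{1}{2} + \frac{u}{u} = - \frac{1}{2} + 1 = \frac{1}{2}$)
$V{\left(X \right)} = 3 X$ ($V{\left(X \right)} = 2 X + X = 3 X$)
$\frac{-34900 + \left(\left(k + 15894\right) - 16897\right)}{V{\left(s{\left(10 \right)} \right)} + \left(\left(4576 - 5474\right) + 9592\right)} = \frac{-34900 + \left(\left(- \frac{1}{5778} + 15894\right) - 16897\right)}{3 \cdot \frac{1}{2} + \left(\left(4576 - 5474\right) + 9592\right)} = \frac{-34900 + \left(\frac{91835531}{5778} - 16897\right)}{\frac{3}{2} + \left(-898 + 9592\right)} = \frac{-34900 - \frac{5795335}{5778}}{\frac{3}{2} + 8694} = - \frac{207447535}{5778 \cdot \frac{17391}{2}} = \left(- \frac{207447535}{5778}\right) \frac{2}{17391} = - \frac{207447535}{50242599}$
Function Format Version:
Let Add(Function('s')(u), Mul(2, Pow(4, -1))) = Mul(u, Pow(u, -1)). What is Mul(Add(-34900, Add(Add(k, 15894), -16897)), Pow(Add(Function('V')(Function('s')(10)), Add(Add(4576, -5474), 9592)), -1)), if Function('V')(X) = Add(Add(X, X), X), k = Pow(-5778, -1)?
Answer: Rational(-207447535, 50242599) ≈ -4.1289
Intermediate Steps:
k = Rational(-1, 5778) ≈ -0.00017307
Function('s')(u) = Rational(1, 2) (Function('s')(u) = Add(Rational(-1, 2), Mul(u, Pow(u, -1))) = Add(Rational(-1, 2), 1) = Rational(1, 2))
Function('V')(X) = Mul(3, X) (Function('V')(X) = Add(Mul(2, X), X) = Mul(3, X))
Mul(Add(-34900, Add(Add(k, 15894), -16897)), Pow(Add(Function('V')(Function('s')(10)), Add(Add(4576, -5474), 9592)), -1)) = Mul(Add(-34900, Add(Add(Rational(-1, 5778), 15894), -16897)), Pow(Add(Mul(3, Rational(1, 2)), Add(Add(4576, -5474), 9592)), -1)) = Mul(Add(-34900, Add(Rational(91835531, 5778), -16897)), Pow(Add(Rational(3, 2), Add(-898, 9592)), -1)) = Mul(Add(-34900, Rational(-5795335, 5778)), Pow(Add(Rational(3, 2), 8694), -1)) = Mul(Rational(-207447535, 5778), Pow(Rational(17391, 2), -1)) = Mul(Rational(-207447535, 5778), Rational(2, 17391)) = Rational(-207447535, 50242599)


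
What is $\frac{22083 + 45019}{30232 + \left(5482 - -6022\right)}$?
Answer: $\frac{33551}{20868} \approx 1.6078$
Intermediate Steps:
$\frac{22083 + 45019}{30232 + \left(5482 - -6022\right)} = \frac{67102}{30232 + \left(5482 + 6022\right)} = \frac{67102}{30232 + 11504} = \frac{67102}{41736} = 67102 \cdot \frac{1}{41736} = \frac{33551}{20868}$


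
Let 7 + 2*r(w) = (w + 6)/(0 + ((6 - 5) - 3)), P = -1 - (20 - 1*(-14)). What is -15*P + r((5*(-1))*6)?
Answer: 1055/2 ≈ 527.50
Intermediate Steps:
P = -35 (P = -1 - (20 + 14) = -1 - 1*34 = -1 - 34 = -35)
r(w) = -5 - w/4 (r(w) = -7/2 + ((w + 6)/(0 + ((6 - 5) - 3)))/2 = -7/2 + ((6 + w)/(0 + (1 - 3)))/2 = -7/2 + ((6 + w)/(0 - 2))/2 = -7/2 + ((6 + w)/(-2))/2 = -7/2 + ((6 + w)*(-½))/2 = -7/2 + (-3 - w/2)/2 = -7/2 + (-3/2 - w/4) = -5 - w/4)
-15*P + r((5*(-1))*6) = -15*(-35) + (-5 - 5*(-1)*6/4) = 525 + (-5 - (-5)*6/4) = 525 + (-5 - ¼*(-30)) = 525 + (-5 + 15/2) = 525 + 5/2 = 1055/2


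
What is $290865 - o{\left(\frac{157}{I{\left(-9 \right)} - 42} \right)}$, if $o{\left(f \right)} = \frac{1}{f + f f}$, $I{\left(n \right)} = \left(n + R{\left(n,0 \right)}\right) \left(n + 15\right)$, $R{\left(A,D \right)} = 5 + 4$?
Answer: $\frac{5251565811}{18055} \approx 2.9087 \cdot 10^{5}$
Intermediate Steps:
$R{\left(A,D \right)} = 9$
$I{\left(n \right)} = \left(9 + n\right) \left(15 + n\right)$ ($I{\left(n \right)} = \left(n + 9\right) \left(n + 15\right) = \left(9 + n\right) \left(15 + n\right)$)
$o{\left(f \right)} = \frac{1}{f + f^{2}}$
$290865 - o{\left(\frac{157}{I{\left(-9 \right)} - 42} \right)} = 290865 - \frac{1}{\frac{157}{\left(135 + \left(-9\right)^{2} + 24 \left(-9\right)\right) - 42} \left(1 + \frac{157}{\left(135 + \left(-9\right)^{2} + 24 \left(-9\right)\right) - 42}\right)} = 290865 - \frac{1}{\frac{157}{\left(135 + 81 - 216\right) - 42} \left(1 + \frac{157}{\left(135 + 81 - 216\right) - 42}\right)} = 290865 - \frac{1}{\frac{157}{0 - 42} \left(1 + \frac{157}{0 - 42}\right)} = 290865 - \frac{1}{\frac{157}{-42} \left(1 + \frac{157}{-42}\right)} = 290865 - \frac{1}{157 \left(- \frac{1}{42}\right) \left(1 + 157 \left(- \frac{1}{42}\right)\right)} = 290865 - \frac{1}{\left(- \frac{157}{42}\right) \left(1 - \frac{157}{42}\right)} = 290865 - - \frac{42}{157 \left(- \frac{115}{42}\right)} = 290865 - \left(- \frac{42}{157}\right) \left(- \frac{42}{115}\right) = 290865 - \frac{1764}{18055} = \frac{5251565811}{18055}$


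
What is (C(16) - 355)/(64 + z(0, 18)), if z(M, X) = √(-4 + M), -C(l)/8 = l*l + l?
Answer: -40496/1025 + 2531*I/2050 ≈ -39.508 + 1.2346*I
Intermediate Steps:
C(l) = -8*l - 8*l² (C(l) = -8*(l*l + l) = -8*(l² + l) = -8*(l + l²) = -8*l - 8*l²)
(C(16) - 355)/(64 + z(0, 18)) = (-8*16*(1 + 16) - 355)/(64 + √(-4 + 0)) = (-8*16*17 - 355)/(64 + √(-4)) = (-2176 - 355)/(64 + 2*I) = -2531*(64 - 2*I)/4100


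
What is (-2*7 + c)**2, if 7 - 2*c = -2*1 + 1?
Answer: 100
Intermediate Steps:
c = 4 (c = 7/2 - (-2*1 + 1)/2 = 7/2 - (-2 + 1)/2 = 7/2 - 1/2*(-1) = 7/2 + 1/2 = 4)
(-2*7 + c)**2 = (-2*7 + 4)**2 = (-14 + 4)**2 = (-10)**2 = 100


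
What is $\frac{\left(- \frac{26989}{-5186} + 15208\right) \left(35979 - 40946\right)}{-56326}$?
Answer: $\frac{391874827659}{292106636} \approx 1341.5$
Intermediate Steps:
$\frac{\left(- \frac{26989}{-5186} + 15208\right) \left(35979 - 40946\right)}{-56326} = \left(\left(-26989\right) \left(- \frac{1}{5186}\right) + 15208\right) \left(-4967\right) \left(- \frac{1}{56326}\right) = \left(\frac{26989}{5186} + 15208\right) \left(-4967\right) \left(- \frac{1}{56326}\right) = \frac{78895677}{5186} \left(-4967\right) \left(- \frac{1}{56326}\right) = \left(- \frac{391874827659}{5186}\right) \left(- \frac{1}{56326}\right) = \frac{391874827659}{292106636}$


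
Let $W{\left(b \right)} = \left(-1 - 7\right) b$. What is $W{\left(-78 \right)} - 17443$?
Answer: $-16819$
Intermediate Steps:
$W{\left(b \right)} = - 8 b$
$W{\left(-78 \right)} - 17443 = \left(-8\right) \left(-78\right) - 17443 = 624 - 17443 = -16819$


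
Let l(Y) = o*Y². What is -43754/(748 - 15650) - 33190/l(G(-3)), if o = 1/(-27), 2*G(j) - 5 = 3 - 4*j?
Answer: 667925233/74510 ≈ 8964.2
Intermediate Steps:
G(j) = 4 - 2*j (G(j) = 5/2 + (3 - 4*j)/2 = 5/2 + (3/2 - 2*j) = 4 - 2*j)
o = -1/27 ≈ -0.037037
l(Y) = -Y²/27
-43754/(748 - 15650) - 33190/l(G(-3)) = -43754/(748 - 15650) - 33190*(-27/(4 - 2*(-3))²) = -43754/(-14902) - 33190*(-27/(4 + 6)²) = -43754*(-1/14902) - 33190/((-1/27*10²)) = 21877/7451 - 33190/((-1/27*100)) = 21877/7451 - 33190/(-100/27) = 21877/7451 - 33190*(-27/100) = 21877/7451 + 89613/10 = 667925233/74510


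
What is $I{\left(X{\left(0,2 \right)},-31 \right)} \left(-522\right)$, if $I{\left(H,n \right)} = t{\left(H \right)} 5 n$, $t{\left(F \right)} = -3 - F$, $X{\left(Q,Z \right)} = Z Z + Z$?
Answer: $-728190$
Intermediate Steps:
$X{\left(Q,Z \right)} = Z + Z^{2}$ ($X{\left(Q,Z \right)} = Z^{2} + Z = Z + Z^{2}$)
$I{\left(H,n \right)} = n \left(-15 - 5 H\right)$ ($I{\left(H,n \right)} = \left(-3 - H\right) 5 n = \left(-15 - 5 H\right) n = n \left(-15 - 5 H\right)$)
$I{\left(X{\left(0,2 \right)},-31 \right)} \left(-522\right) = \left(-5\right) \left(-31\right) \left(3 + 2 \left(1 + 2\right)\right) \left(-522\right) = \left(-5\right) \left(-31\right) \left(3 + 2 \cdot 3\right) \left(-522\right) = \left(-5\right) \left(-31\right) \left(3 + 6\right) \left(-522\right) = \left(-5\right) \left(-31\right) 9 \left(-522\right) = 1395 \left(-522\right) = -728190$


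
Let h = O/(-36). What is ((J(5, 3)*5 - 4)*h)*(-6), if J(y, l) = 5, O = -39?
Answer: -273/2 ≈ -136.50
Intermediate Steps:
h = 13/12 (h = -39/(-36) = -39*(-1/36) = 13/12 ≈ 1.0833)
((J(5, 3)*5 - 4)*h)*(-6) = ((5*5 - 4)*(13/12))*(-6) = ((25 - 4)*(13/12))*(-6) = (21*(13/12))*(-6) = (91/4)*(-6) = -273/2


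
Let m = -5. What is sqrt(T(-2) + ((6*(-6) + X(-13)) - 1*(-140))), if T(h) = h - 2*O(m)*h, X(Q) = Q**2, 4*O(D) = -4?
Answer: sqrt(267) ≈ 16.340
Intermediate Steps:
O(D) = -1 (O(D) = (1/4)*(-4) = -1)
T(h) = 3*h (T(h) = h - 2*(-1)*h = h - (-2)*h = h + 2*h = 3*h)
sqrt(T(-2) + ((6*(-6) + X(-13)) - 1*(-140))) = sqrt(3*(-2) + ((6*(-6) + (-13)**2) - 1*(-140))) = sqrt(-6 + ((-36 + 169) + 140)) = sqrt(-6 + (133 + 140)) = sqrt(-6 + 273) = sqrt(267)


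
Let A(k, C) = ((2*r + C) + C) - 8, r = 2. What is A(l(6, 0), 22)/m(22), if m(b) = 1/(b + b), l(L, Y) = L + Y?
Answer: 1760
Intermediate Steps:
m(b) = 1/(2*b)
A(k, C) = -4 + 2*C (A(k, C) = ((2*2 + C) + C) - 8 = ((4 + C) + C) - 8 = (4 + 2*C) - 8 = -4 + 2*C)
A(l(6, 0), 22)/m(22) = (-4 + 2*22)/(((1/2)/22)) = (-4 + 44)/(((1/2)*(1/22))) = 40/(1/44) = 40*44 = 1760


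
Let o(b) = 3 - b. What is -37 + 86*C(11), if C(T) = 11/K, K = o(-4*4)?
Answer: 243/19 ≈ 12.789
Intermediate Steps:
K = 19 (K = 3 - (-4)*4 = 3 - 1*(-16) = 3 + 16 = 19)
C(T) = 11/19
-37 + 86*C(11) = -37 + 86*(11/19) = -37 + 946/19 = 243/19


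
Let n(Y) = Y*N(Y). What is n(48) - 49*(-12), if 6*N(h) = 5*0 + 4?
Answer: 620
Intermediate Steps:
N(h) = ⅔ (N(h) = (5*0 + 4)/6 = (0 + 4)/6 = (⅙)*4 = ⅔)
n(Y) = 2*Y/3 (n(Y) = Y*(⅔) = 2*Y/3)
n(48) - 49*(-12) = (⅔)*48 - 49*(-12) = 32 + 588 = 620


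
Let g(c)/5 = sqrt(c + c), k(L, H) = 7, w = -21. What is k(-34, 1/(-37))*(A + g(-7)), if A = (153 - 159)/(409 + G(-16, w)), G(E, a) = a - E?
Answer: -21/202 + 35*I*sqrt(14) ≈ -0.10396 + 130.96*I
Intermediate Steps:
g(c) = 5*sqrt(2)*sqrt(c) (g(c) = 5*sqrt(c + c) = 5*sqrt(2*c) = 5*(sqrt(2)*sqrt(c)) = 5*sqrt(2)*sqrt(c))
A = -3/202 (A = (153 - 159)/(409 + (-21 - 1*(-16))) = -6/(409 + (-21 + 16)) = -6/(409 - 5) = -6/404 = -6*1/404 = -3/202 ≈ -0.014851)
k(-34, 1/(-37))*(A + g(-7)) = 7*(-3/202 + 5*sqrt(2)*sqrt(-7)) = 7*(-3/202 + 5*sqrt(2)*(I*sqrt(7))) = 7*(-3/202 + 5*I*sqrt(14)) = -21/202 + 35*I*sqrt(14)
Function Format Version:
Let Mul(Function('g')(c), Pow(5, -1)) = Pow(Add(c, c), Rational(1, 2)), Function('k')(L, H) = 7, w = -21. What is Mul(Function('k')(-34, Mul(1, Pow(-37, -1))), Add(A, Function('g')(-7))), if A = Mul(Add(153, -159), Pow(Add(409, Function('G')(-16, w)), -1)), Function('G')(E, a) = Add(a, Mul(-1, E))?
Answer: Add(Rational(-21, 202), Mul(35, I, Pow(14, Rational(1, 2)))) ≈ Add(-0.10396, Mul(130.96, I))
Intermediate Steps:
Function('g')(c) = Mul(5, Pow(2, Rational(1, 2)), Pow(c, Rational(1, 2))) (Function('g')(c) = Mul(5, Pow(Add(c, c), Rational(1, 2))) = Mul(5, Pow(Mul(2, c), Rational(1, 2))) = Mul(5, Mul(Pow(2, Rational(1, 2)), Pow(c, Rational(1, 2)))) = Mul(5, Pow(2, Rational(1, 2)), Pow(c, Rational(1, 2))))
A = Rational(-3, 202) (A = Mul(Add(153, -159), Pow(Add(409, Add(-21, Mul(-1, -16))), -1)) = Mul(-6, Pow(Add(409, Add(-21, 16)), -1)) = Mul(-6, Pow(Add(409, -5), -1)) = Mul(-6, Pow(404, -1)) = Mul(-6, Rational(1, 404)) = Rational(-3, 202) ≈ -0.014851)
Mul(Function('k')(-34, Mul(1, Pow(-37, -1))), Add(A, Function('g')(-7))) = Mul(7, Add(Rational(-3, 202), Mul(5, Pow(2, Rational(1, 2)), Pow(-7, Rational(1, 2))))) = Mul(7, Add(Rational(-3, 202), Mul(5, Pow(2, Rational(1, 2)), Mul(I, Pow(7, Rational(1, 2)))))) = Mul(7, Add(Rational(-3, 202), Mul(5, I, Pow(14, Rational(1, 2))))) = Add(Rational(-21, 202), Mul(35, I, Pow(14, Rational(1, 2))))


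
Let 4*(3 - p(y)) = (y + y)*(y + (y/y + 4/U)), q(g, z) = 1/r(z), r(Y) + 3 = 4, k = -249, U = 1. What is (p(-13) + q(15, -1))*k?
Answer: 11952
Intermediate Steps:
r(Y) = 1 (r(Y) = -3 + 4 = 1)
q(g, z) = 1 (q(g, z) = 1/1 = 1)
p(y) = 3 - y*(5 + y)/2 (p(y) = 3 - (y + y)*(y + (y/y + 4/1))/4 = 3 - 2*y*(y + (1 + 4*1))/4 = 3 - 2*y*(y + (1 + 4))/4 = 3 - 2*y*(y + 5)/4 = 3 - 2*y*(5 + y)/4 = 3 - y*(5 + y)/2)
(p(-13) + q(15, -1))*k = ((3 - 5/2*(-13) - ½*(-13)²) + 1)*(-249) = ((3 + 65/2 - ½*169) + 1)*(-249) = ((3 + 65/2 - 169/2) + 1)*(-249) = (-49 + 1)*(-249) = -48*(-249) = 11952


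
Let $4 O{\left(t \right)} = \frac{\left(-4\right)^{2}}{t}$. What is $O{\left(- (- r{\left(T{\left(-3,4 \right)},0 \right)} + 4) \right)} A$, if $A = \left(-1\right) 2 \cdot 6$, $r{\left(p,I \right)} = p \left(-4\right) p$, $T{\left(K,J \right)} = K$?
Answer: $\frac{6}{5} \approx 1.2$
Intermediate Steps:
$r{\left(p,I \right)} = - 4 p^{2}$ ($r{\left(p,I \right)} = - 4 p p = - 4 p^{2}$)
$O{\left(t \right)} = \frac{4}{t}$ ($O{\left(t \right)} = \frac{\left(-4\right)^{2} \frac{1}{t}}{4} = \frac{16 \frac{1}{t}}{4} = \frac{4}{t}$)
$A = -12$ ($A = \left(-2\right) 6 = -12$)
$O{\left(- (- r{\left(T{\left(-3,4 \right)},0 \right)} + 4) \right)} A = \frac{4}{\left(-1\right) \left(- \left(-4\right) \left(-3\right)^{2} + 4\right)} \left(-12\right) = \frac{4}{\left(-1\right) \left(- \left(-4\right) 9 + 4\right)} \left(-12\right) = \frac{4}{\left(-1\right) \left(\left(-1\right) \left(-36\right) + 4\right)} \left(-12\right) = \frac{4}{\left(-1\right) \left(36 + 4\right)} \left(-12\right) = \frac{4}{\left(-1\right) 40} \left(-12\right) = \frac{4}{-40} \left(-12\right) = 4 \left(- \frac{1}{40}\right) \left(-12\right) = \left(- \frac{1}{10}\right) \left(-12\right) = \frac{6}{5}$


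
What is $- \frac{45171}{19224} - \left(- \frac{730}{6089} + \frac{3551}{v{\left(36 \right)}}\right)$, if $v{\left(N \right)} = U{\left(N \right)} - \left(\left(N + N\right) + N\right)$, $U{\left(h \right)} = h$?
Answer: $\frac{918678619}{19509156} \approx 47.09$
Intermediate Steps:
$v{\left(N \right)} = - 2 N$ ($v{\left(N \right)} = N - \left(\left(N + N\right) + N\right) = N - \left(2 N + N\right) = N - 3 N = - 2 N$)
$- \frac{45171}{19224} - \left(- \frac{730}{6089} + \frac{3551}{v{\left(36 \right)}}\right) = - \frac{45171}{19224} - \left(- \frac{3551}{72} - \frac{730}{6089}\right) = \left(-45171\right) \frac{1}{19224} - \left(- \frac{730}{6089} + \frac{3551}{-72}\right) = - \frac{1673}{712} + \left(\frac{730}{6089} - - \frac{3551}{72}\right) = - \frac{1673}{712} + \left(\frac{730}{6089} + \frac{3551}{72}\right) = - \frac{1673}{712} + \frac{21674599}{438408} = \frac{918678619}{19509156}$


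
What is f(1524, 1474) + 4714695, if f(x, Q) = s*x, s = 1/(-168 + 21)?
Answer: 231019547/49 ≈ 4.7147e+6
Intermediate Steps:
s = -1/147 (s = 1/(-147) = -1/147 ≈ -0.0068027)
f(x, Q) = -x/147
f(1524, 1474) + 4714695 = -1/147*1524 + 4714695 = -508/49 + 4714695 = 231019547/49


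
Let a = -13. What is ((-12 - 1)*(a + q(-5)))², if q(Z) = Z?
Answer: 54756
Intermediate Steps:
((-12 - 1)*(a + q(-5)))² = ((-12 - 1)*(-13 - 5))² = (-13*(-18))² = 234² = 54756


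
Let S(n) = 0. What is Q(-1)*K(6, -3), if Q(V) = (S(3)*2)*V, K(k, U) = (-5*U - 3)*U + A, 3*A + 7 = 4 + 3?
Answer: 0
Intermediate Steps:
A = 0 (A = -7/3 + (4 + 3)/3 = -7/3 + (1/3)*7 = -7/3 + 7/3 = 0)
K(k, U) = U*(-3 - 5*U) (K(k, U) = (-5*U - 3)*U + 0 = (-3 - 5*U)*U + 0 = U*(-3 - 5*U) + 0 = U*(-3 - 5*U))
Q(V) = 0 (Q(V) = (0*2)*V = 0*V = 0)
Q(-1)*K(6, -3) = 0*(-3*(-3 - 5*(-3))) = 0*(-3*(-3 + 15)) = 0*(-3*12) = 0*(-36) = 0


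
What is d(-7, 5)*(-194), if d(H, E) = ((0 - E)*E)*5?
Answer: 24250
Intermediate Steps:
d(H, E) = -5*E**2 (d(H, E) = ((-E)*E)*5 = -E**2*5 = -5*E**2)
d(-7, 5)*(-194) = -5*5**2*(-194) = -5*25*(-194) = -125*(-194) = 24250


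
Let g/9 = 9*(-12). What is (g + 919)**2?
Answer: 2809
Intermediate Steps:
g = -972 (g = 9*(9*(-12)) = 9*(-108) = -972)
(g + 919)**2 = (-972 + 919)**2 = (-53)**2 = 2809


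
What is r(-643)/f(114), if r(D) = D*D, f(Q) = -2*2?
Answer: -413449/4 ≈ -1.0336e+5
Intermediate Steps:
f(Q) = -4
r(D) = D²
r(-643)/f(114) = (-643)²/(-4) = 413449*(-¼) = -413449/4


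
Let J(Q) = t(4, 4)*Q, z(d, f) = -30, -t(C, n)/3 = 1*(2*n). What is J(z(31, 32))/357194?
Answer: 360/178597 ≈ 0.0020157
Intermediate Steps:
t(C, n) = -6*n (t(C, n) = -3*2*n = -6*n)
J(Q) = -24*Q (J(Q) = (-6*4)*Q = -24*Q)
J(z(31, 32))/357194 = -24*(-30)/357194 = 720*(1/357194) = 360/178597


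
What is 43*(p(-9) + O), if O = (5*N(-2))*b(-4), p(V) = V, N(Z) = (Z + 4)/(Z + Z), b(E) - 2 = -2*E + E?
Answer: -1032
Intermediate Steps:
b(E) = 2 - E (b(E) = 2 + (-2*E + E) = 2 - E)
N(Z) = (4 + Z)/(2*Z) (N(Z) = (4 + Z)/((2*Z)) = (4 + Z)*(1/(2*Z)) = (4 + Z)/(2*Z))
O = -15 (O = (5*((½)*(4 - 2)/(-2)))*(2 - 1*(-4)) = (5*((½)*(-½)*2))*(2 + 4) = (5*(-½))*6 = -5/2*6 = -15)
43*(p(-9) + O) = 43*(-9 - 15) = 43*(-24) = -1032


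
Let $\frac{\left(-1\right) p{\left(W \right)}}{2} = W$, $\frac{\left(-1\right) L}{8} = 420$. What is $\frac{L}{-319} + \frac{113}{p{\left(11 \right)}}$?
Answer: $\frac{313}{58} \approx 5.3966$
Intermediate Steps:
$L = -3360$ ($L = \left(-8\right) 420 = -3360$)
$p{\left(W \right)} = - 2 W$
$\frac{L}{-319} + \frac{113}{p{\left(11 \right)}} = - \frac{3360}{-319} + \frac{113}{\left(-2\right) 11} = \left(-3360\right) \left(- \frac{1}{319}\right) + \frac{113}{-22} = \frac{3360}{319} + 113 \left(- \frac{1}{22}\right) = \frac{3360}{319} - \frac{113}{22} = \frac{313}{58}$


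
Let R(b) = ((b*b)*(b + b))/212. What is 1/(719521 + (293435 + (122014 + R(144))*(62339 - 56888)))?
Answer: 53/43442196702 ≈ 1.2200e-9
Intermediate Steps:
R(b) = b³/106 (R(b) = (b²*(2*b))*(1/212) = (2*b³)*(1/212) = b³/106)
1/(719521 + (293435 + (122014 + R(144))*(62339 - 56888))) = 1/(719521 + (293435 + (122014 + (1/106)*144³)*(62339 - 56888))) = 1/(719521 + (293435 + (122014 + (1/106)*2985984)*5451)) = 1/(719521 + (293435 + (122014 + 1492992/53)*5451)) = 1/(719521 + (293435 + (7959734/53)*5451)) = 1/(719521 + (293435 + 43388510034/53)) = 1/(719521 + 43404062089/53) = 1/(43442196702/53) = 53/43442196702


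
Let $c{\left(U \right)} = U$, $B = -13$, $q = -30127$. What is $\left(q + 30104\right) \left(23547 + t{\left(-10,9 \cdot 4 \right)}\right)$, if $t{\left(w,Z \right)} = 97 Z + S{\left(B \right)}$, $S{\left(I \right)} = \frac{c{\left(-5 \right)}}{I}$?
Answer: $- \frac{8084776}{13} \approx -6.2191 \cdot 10^{5}$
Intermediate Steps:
$S{\left(I \right)} = - \frac{5}{I}$
$t{\left(w,Z \right)} = \frac{5}{13} + 97 Z$ ($t{\left(w,Z \right)} = 97 Z - \frac{5}{-13} = 97 Z - - \frac{5}{13} = 97 Z + \frac{5}{13} = \frac{5}{13} + 97 Z$)
$\left(q + 30104\right) \left(23547 + t{\left(-10,9 \cdot 4 \right)}\right) = \left(-30127 + 30104\right) \left(23547 + \left(\frac{5}{13} + 97 \cdot 9 \cdot 4\right)\right) = - 23 \left(23547 + \left(\frac{5}{13} + 97 \cdot 36\right)\right) = - 23 \left(23547 + \left(\frac{5}{13} + 3492\right)\right) = - 23 \left(23547 + \frac{45401}{13}\right) = \left(-23\right) \frac{351512}{13} = - \frac{8084776}{13}$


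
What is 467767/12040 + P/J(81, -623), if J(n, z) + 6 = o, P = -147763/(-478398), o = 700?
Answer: 38826066092281/999344718120 ≈ 38.852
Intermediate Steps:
P = 147763/478398 (P = -147763*(-1/478398) = 147763/478398 ≈ 0.30887)
J(n, z) = 694 (J(n, z) = -6 + 700 = 694)
467767/12040 + P/J(81, -623) = 467767/12040 + (147763/478398)/694 = 467767*(1/12040) + (147763/478398)*(1/694) = 467767/12040 + 147763/332008212 = 38826066092281/999344718120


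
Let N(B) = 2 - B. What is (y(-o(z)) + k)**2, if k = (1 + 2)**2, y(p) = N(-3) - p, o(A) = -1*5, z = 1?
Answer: 81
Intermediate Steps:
o(A) = -5
y(p) = 5 - p (y(p) = (2 - 1*(-3)) - p = (2 + 3) - p = 5 - p)
k = 9 (k = 3**2 = 9)
(y(-o(z)) + k)**2 = ((5 - (-1)*(-5)) + 9)**2 = ((5 - 1*5) + 9)**2 = ((5 - 5) + 9)**2 = (0 + 9)**2 = 9**2 = 81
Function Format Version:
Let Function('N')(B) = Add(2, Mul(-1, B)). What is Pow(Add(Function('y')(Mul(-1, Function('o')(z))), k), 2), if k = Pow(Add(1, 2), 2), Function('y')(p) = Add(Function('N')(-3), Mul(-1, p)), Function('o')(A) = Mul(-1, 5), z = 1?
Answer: 81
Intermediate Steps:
Function('o')(A) = -5
Function('y')(p) = Add(5, Mul(-1, p)) (Function('y')(p) = Add(Add(2, Mul(-1, -3)), Mul(-1, p)) = Add(Add(2, 3), Mul(-1, p)) = Add(5, Mul(-1, p)))
k = 9 (k = Pow(3, 2) = 9)
Pow(Add(Function('y')(Mul(-1, Function('o')(z))), k), 2) = Pow(Add(Add(5, Mul(-1, Mul(-1, -5))), 9), 2) = Pow(Add(Add(5, Mul(-1, 5)), 9), 2) = Pow(Add(Add(5, -5), 9), 2) = Pow(Add(0, 9), 2) = Pow(9, 2) = 81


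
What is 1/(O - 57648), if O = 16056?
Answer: -1/41592 ≈ -2.4043e-5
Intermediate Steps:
1/(O - 57648) = 1/(16056 - 57648) = 1/(-41592) = -1/41592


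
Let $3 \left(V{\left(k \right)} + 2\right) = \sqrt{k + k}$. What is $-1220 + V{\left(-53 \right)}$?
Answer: $-1222 + \frac{i \sqrt{106}}{3} \approx -1222.0 + 3.4319 i$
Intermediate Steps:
$V{\left(k \right)} = -2 + \frac{\sqrt{2} \sqrt{k}}{3}$ ($V{\left(k \right)} = -2 + \frac{\sqrt{k + k}}{3} = -2 + \frac{\sqrt{2 k}}{3} = -2 + \frac{\sqrt{2} \sqrt{k}}{3}$)
$-1220 + V{\left(-53 \right)} = -1220 - \left(2 - \frac{\sqrt{2} \sqrt{-53}}{3}\right) = -1220 - \left(2 - \frac{\sqrt{2} i \sqrt{53}}{3}\right) = -1220 - \left(2 - \frac{i \sqrt{106}}{3}\right) = -1222 + \frac{i \sqrt{106}}{3}$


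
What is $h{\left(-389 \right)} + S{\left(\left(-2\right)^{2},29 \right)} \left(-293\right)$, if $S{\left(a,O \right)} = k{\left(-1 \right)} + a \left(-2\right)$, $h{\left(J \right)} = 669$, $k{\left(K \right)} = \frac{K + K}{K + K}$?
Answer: $2720$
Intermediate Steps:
$k{\left(K \right)} = 1$ ($k{\left(K \right)} = \frac{2 K}{2 K} = 2 K \frac{1}{2 K} = 1$)
$S{\left(a,O \right)} = 1 - 2 a$ ($S{\left(a,O \right)} = 1 + a \left(-2\right) = 1 - 2 a$)
$h{\left(-389 \right)} + S{\left(\left(-2\right)^{2},29 \right)} \left(-293\right) = 669 + \left(1 - 2 \left(-2\right)^{2}\right) \left(-293\right) = 669 + \left(1 - 8\right) \left(-293\right) = 669 - -2051 = 669 + 2051 = 2720$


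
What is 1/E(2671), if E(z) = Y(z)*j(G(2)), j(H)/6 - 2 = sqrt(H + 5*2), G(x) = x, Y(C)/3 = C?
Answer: -1/192312 + sqrt(3)/192312 ≈ 3.8066e-6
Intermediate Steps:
Y(C) = 3*C
j(H) = 12 + 6*sqrt(10 + H) (j(H) = 12 + 6*sqrt(H + 5*2) = 12 + 6*sqrt(H + 10) = 12 + 6*sqrt(10 + H))
E(z) = 3*z*(12 + 12*sqrt(3)) (E(z) = (3*z)*(12 + 6*sqrt(10 + 2)) = (3*z)*(12 + 6*sqrt(12)) = (3*z)*(12 + 6*(2*sqrt(3))) = (3*z)*(12 + 12*sqrt(3)) = 3*z*(12 + 12*sqrt(3)))
1/E(2671) = 1/(36*2671*(1 + sqrt(3))) = 1/(96156 + 96156*sqrt(3))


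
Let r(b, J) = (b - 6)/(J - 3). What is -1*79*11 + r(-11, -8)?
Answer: -9542/11 ≈ -867.45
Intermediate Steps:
r(b, J) = (-6 + b)/(-3 + J)
-1*79*11 + r(-11, -8) = -1*79*11 + (-6 - 11)/(-3 - 8) = -79*11 - 17/(-11) = -869 - 1/11*(-17) = -869 + 17/11 = -9542/11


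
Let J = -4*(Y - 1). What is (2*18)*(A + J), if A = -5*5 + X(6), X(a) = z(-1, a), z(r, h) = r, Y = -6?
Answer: 72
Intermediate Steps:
X(a) = -1
J = 28 (J = -4*(-6 - 1) = -4*(-7) = 28)
A = -26 (A = -5*5 - 1 = -25 - 1 = -26)
(2*18)*(A + J) = (2*18)*(-26 + 28) = 36*2 = 72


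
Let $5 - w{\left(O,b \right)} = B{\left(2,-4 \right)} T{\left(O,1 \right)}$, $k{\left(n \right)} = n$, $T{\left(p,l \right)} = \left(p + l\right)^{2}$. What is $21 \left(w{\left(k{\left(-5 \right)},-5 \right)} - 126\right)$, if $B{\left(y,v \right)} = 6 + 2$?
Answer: $-5229$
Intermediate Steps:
$B{\left(y,v \right)} = 8$
$T{\left(p,l \right)} = \left(l + p\right)^{2}$
$w{\left(O,b \right)} = 5 - 8 \left(1 + O\right)^{2}$
$21 \left(w{\left(k{\left(-5 \right)},-5 \right)} - 126\right) = 21 \left(\left(5 - 8 \left(1 - 5\right)^{2}\right) - 126\right) = 21 \left(\left(5 - 8 \left(-4\right)^{2}\right) - 126\right) = 21 \left(\left(5 - 128\right) - 126\right) = 21 \left(-123 - 126\right) = 21 \left(-249\right) = -5229$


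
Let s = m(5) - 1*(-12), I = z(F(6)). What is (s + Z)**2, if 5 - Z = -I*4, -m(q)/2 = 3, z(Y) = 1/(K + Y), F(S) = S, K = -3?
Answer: 1369/9 ≈ 152.11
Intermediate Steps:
z(Y) = 1/(-3 + Y)
I = 1/3 (I = 1/(-3 + 6) = 1/3 ≈ 0.33333)
m(q) = -6 (m(q) = -2*3 = -6)
s = 6 (s = -6 - 1*(-12) = -6 + 12 = 6)
Z = 19/3 (Z = 5 - (-1)*(1/3)*4 = 5 - (-1)*4/3 = 5 - 1*(-4/3) = 5 + 4/3 = 19/3 ≈ 6.3333)
(s + Z)**2 = (6 + 19/3)**2 = (37/3)**2 = 1369/9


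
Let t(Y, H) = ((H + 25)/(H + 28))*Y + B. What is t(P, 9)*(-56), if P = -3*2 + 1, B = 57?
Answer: -108584/37 ≈ -2934.7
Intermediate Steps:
P = -5 (P = -6 + 1 = -5)
t(Y, H) = 57 + Y*(25 + H)/(28 + H) (t(Y, H) = ((H + 25)/(H + 28))*Y + 57 = ((25 + H)/(28 + H))*Y + 57 = Y*(25 + H)/(28 + H) + 57 = 57 + Y*(25 + H)/(28 + H))
t(P, 9)*(-56) = ((1596 + 25*(-5) + 57*9 + 9*(-5))/(28 + 9))*(-56) = ((1596 - 125 + 513 - 45)/37)*(-56) = ((1/37)*1939)*(-56) = (1939/37)*(-56) = -108584/37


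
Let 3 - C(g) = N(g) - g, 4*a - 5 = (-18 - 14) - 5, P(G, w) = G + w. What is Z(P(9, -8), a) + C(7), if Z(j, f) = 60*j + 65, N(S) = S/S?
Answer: 134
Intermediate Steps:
N(S) = 1
a = -8 (a = 5/4 + ((-18 - 14) - 5)/4 = 5/4 + (-32 - 5)/4 = 5/4 + (1/4)*(-37) = 5/4 - 37/4 = -8)
Z(j, f) = 65 + 60*j
C(g) = 2 + g (C(g) = 3 - (1 - g) = 3 + (-1 + g) = 2 + g)
Z(P(9, -8), a) + C(7) = (65 + 60*(9 - 8)) + (2 + 7) = (65 + 60*1) + 9 = (65 + 60) + 9 = 125 + 9 = 134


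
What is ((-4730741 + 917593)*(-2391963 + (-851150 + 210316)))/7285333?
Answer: 11564503814956/7285333 ≈ 1.5874e+6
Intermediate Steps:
((-4730741 + 917593)*(-2391963 + (-851150 + 210316)))/7285333 = -3813148*(-2391963 - 640834)*(1/7285333) = -3813148*(-3032797)*(1/7285333) = 11564503814956*(1/7285333) = 11564503814956/7285333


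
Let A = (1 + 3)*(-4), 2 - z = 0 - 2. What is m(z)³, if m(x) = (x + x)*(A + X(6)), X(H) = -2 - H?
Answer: -7077888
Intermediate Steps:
z = 4 (z = 2 - (0 - 2) = 2 - 1*(-2) = 2 + 2 = 4)
A = -16 (A = 4*(-4) = -16)
m(x) = -48*x (m(x) = (x + x)*(-16 + (-2 - 1*6)) = (2*x)*(-16 + (-2 - 6)) = (2*x)*(-16 - 8) = (2*x)*(-24) = -48*x)
m(z)³ = (-48*4)³ = (-192)³ = -7077888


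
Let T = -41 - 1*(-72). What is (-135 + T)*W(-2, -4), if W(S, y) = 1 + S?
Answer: 104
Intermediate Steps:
T = 31 (T = -41 + 72 = 31)
(-135 + T)*W(-2, -4) = (-135 + 31)*(1 - 2) = -104*(-1) = 104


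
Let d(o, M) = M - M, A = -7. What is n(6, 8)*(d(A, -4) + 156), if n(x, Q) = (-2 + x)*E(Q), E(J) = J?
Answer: 4992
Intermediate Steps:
d(o, M) = 0
n(x, Q) = Q*(-2 + x) (n(x, Q) = (-2 + x)*Q = Q*(-2 + x))
n(6, 8)*(d(A, -4) + 156) = (8*(-2 + 6))*(0 + 156) = (8*4)*156 = 32*156 = 4992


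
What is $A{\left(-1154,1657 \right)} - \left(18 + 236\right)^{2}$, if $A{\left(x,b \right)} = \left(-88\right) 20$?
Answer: $-66276$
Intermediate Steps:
$A{\left(x,b \right)} = -1760$
$A{\left(-1154,1657 \right)} - \left(18 + 236\right)^{2} = -1760 - \left(18 + 236\right)^{2} = -1760 - 254^{2} = -1760 - 64516 = -66276$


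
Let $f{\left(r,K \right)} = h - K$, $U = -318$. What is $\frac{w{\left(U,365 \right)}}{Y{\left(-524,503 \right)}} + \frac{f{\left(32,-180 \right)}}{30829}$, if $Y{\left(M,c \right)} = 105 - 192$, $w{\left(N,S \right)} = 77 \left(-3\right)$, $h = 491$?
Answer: $\frac{2393292}{894041} \approx 2.6769$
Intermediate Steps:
$w{\left(N,S \right)} = -231$
$Y{\left(M,c \right)} = -87$ ($Y{\left(M,c \right)} = 105 - 192 = -87$)
$f{\left(r,K \right)} = 491 - K$
$\frac{w{\left(U,365 \right)}}{Y{\left(-524,503 \right)}} + \frac{f{\left(32,-180 \right)}}{30829} = - \frac{231}{-87} + \frac{491 - -180}{30829} = \left(-231\right) \left(- \frac{1}{87}\right) + \left(491 + 180\right) \frac{1}{30829} = \frac{77}{29} + 671 \cdot \frac{1}{30829} = \frac{77}{29} + \frac{671}{30829} = \frac{2393292}{894041}$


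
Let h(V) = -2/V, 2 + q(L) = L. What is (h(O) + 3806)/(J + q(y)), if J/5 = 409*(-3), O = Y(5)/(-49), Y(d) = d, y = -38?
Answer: -19128/30875 ≈ -0.61953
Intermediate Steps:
q(L) = -2 + L
O = -5/49 (O = 5/(-49) = 5*(-1/49) = -5/49 ≈ -0.10204)
J = -6135 (J = 5*(409*(-3)) = 5*(-1227) = -6135)
(h(O) + 3806)/(J + q(y)) = (-2/(-5/49) + 3806)/(-6135 + (-2 - 38)) = (-2*(-49/5) + 3806)/(-6135 - 40) = (98/5 + 3806)/(-6175) = (19128/5)*(-1/6175) = -19128/30875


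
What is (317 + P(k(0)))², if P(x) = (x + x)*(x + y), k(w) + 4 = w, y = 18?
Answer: 42025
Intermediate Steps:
k(w) = -4 + w
P(x) = 2*x*(18 + x) (P(x) = (x + x)*(x + 18) = (2*x)*(18 + x) = 2*x*(18 + x))
(317 + P(k(0)))² = (317 + 2*(-4 + 0)*(18 + (-4 + 0)))² = (317 + 2*(-4)*(18 - 4))² = (317 + 2*(-4)*14)² = (317 - 112)² = 205² = 42025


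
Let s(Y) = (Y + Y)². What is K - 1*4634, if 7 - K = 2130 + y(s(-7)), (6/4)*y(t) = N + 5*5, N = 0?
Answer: -20321/3 ≈ -6773.7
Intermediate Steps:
s(Y) = 4*Y² (s(Y) = (2*Y)² = 4*Y²)
y(t) = 50/3 (y(t) = 2*(0 + 5*5)/3 = 2*(0 + 25)/3 = (⅔)*25 = 50/3)
K = -6419/3 (K = 7 - (2130 + 50/3) = 7 - 1*6440/3 = 7 - 6440/3 = -6419/3 ≈ -2139.7)
K - 1*4634 = -6419/3 - 1*4634 = -6419/3 - 4634 = -20321/3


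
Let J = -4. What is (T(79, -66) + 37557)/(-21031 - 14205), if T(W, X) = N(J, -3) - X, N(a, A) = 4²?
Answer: -37639/35236 ≈ -1.0682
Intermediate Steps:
N(a, A) = 16
T(W, X) = 16 - X
(T(79, -66) + 37557)/(-21031 - 14205) = ((16 - 1*(-66)) + 37557)/(-21031 - 14205) = ((16 + 66) + 37557)/(-35236) = (82 + 37557)*(-1/35236) = 37639*(-1/35236) = -37639/35236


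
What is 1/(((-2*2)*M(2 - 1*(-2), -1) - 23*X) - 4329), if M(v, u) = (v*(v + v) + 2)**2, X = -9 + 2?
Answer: -1/8792 ≈ -0.00011374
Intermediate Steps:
X = -7
M(v, u) = (2 + 2*v**2)**2 (M(v, u) = (v*(2*v) + 2)**2 = (2*v**2 + 2)**2 = (2 + 2*v**2)**2)
1/(((-2*2)*M(2 - 1*(-2), -1) - 23*X) - 4329) = 1/(((-2*2)*(4*(1 + (2 - 1*(-2))**2)**2) - 23*(-7)) - 4329) = 1/((-16*(1 + (2 + 2)**2)**2 + 161) - 4329) = 1/((-16*(1 + 4**2)**2 + 161) - 4329) = 1/((-16*(1 + 16)**2 + 161) - 4329) = 1/((-16*17**2 + 161) - 4329) = 1/((-16*289 + 161) - 4329) = 1/((-4*1156 + 161) - 4329) = 1/((-4624 + 161) - 4329) = 1/(-4463 - 4329) = 1/(-8792) = -1/8792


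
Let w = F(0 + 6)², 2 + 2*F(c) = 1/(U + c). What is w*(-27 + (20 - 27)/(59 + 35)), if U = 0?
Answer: -307945/13536 ≈ -22.750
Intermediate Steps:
F(c) = -1 + 1/(2*c) (F(c) = -1 + 1/(2*(0 + c)) = -1 + 1/(2*c))
w = 121/144 (w = ((½ - (0 + 6))/(0 + 6))² = ((½ - 1*6)/6)² = ((½ - 6)/6)² = ((⅙)*(-11/2))² = (-11/12)² = 121/144 ≈ 0.84028)
w*(-27 + (20 - 27)/(59 + 35)) = 121*(-27 + (20 - 27)/(59 + 35))/144 = 121*(-27 - 7/94)/144 = (121/144)*(-2545/94) = -307945/13536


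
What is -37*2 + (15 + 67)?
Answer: 8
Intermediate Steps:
-37*2 + (15 + 67) = -74 + 82 = 8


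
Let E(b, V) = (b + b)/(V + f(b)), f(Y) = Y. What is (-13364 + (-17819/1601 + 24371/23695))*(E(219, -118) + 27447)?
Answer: -281337433457293638/766301039 ≈ -3.6714e+8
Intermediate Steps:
E(b, V) = 2*b/(V + b) (E(b, V) = (b + b)/(V + b) = (2*b)/(V + b) = 2*b/(V + b))
(-13364 + (-17819/1601 + 24371/23695))*(E(219, -118) + 27447) = (-13364 + (-17819/1601 + 24371/23695))*(2*219/(-118 + 219) + 27447) = (-13364 + (-17819*1/1601 + 24371*(1/23695)))*(2*219/101 + 27447) = (-13364 + (-17819/1601 + 24371/23695))*(2*219*(1/101) + 27447) = (-13364 - 383203234/37935695)*(438/101 + 27447) = -507355831214/37935695*2772585/101 = -281337433457293638/766301039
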